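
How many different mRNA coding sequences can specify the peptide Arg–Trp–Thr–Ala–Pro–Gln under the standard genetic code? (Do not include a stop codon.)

Arg: 6 codons.
Trp: 1 codon.
Thr: 4 codons.
Ala: 4 codons.
Pro: 4 codons.
Gln: 2 codons.
6 × 1 × 4 × 4 × 4 × 2 = 768.

768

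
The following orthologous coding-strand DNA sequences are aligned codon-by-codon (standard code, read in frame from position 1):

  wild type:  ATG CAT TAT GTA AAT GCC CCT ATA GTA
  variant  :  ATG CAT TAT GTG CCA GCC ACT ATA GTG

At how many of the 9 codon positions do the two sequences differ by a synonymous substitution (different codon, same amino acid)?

2

Codon 1: ATG Met / ATG Met — identical.
Codon 2: CAT His / CAT His — identical.
Codon 3: TAT Tyr / TAT Tyr — identical.
Codon 4: GTA Val / GTG Val — synonymous.
Codon 5: AAT Asn / CCA Pro — nonsynonymous.
Codon 6: GCC Ala / GCC Ala — identical.
Codon 7: CCT Pro / ACT Thr — nonsynonymous.
Codon 8: ATA Ile / ATA Ile — identical.
Codon 9: GTA Val / GTG Val — synonymous.
Synonymous differences: 2.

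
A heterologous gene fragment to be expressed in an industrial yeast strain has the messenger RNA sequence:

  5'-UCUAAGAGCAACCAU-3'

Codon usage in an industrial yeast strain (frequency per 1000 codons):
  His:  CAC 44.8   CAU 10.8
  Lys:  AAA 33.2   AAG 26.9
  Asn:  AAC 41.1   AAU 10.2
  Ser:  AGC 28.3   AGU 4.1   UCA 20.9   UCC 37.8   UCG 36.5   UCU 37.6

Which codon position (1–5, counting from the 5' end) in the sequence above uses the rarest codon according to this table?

Codon 1 UCU (Ser): 37.6 per 1000.
Codon 2 AAG (Lys): 26.9 per 1000.
Codon 3 AGC (Ser): 28.3 per 1000.
Codon 4 AAC (Asn): 41.1 per 1000.
Codon 5 CAU (His): 10.8 per 1000.
Lowest frequency is 10.8 at codon 5.

5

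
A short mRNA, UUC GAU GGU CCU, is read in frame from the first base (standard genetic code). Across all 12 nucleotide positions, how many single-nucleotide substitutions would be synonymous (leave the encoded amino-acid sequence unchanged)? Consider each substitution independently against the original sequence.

8

Codon 1 (UUC, Phe): 1 synonymous substitution.
Codon 2 (GAU, Asp): 1 synonymous substitution.
Codon 3 (GGU, Gly): 3 synonymous substitutions.
Codon 4 (CCU, Pro): 3 synonymous substitutions.
Total: 1 + 1 + 3 + 3 = 8.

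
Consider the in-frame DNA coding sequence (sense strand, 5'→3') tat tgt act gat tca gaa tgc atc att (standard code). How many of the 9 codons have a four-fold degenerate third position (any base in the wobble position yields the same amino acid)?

Codon 1 TAT (Tyr): third position 2-fold.
Codon 2 TGT (Cys): third position 2-fold.
Codon 3 ACT (Thr): third position 4-fold.
Codon 4 GAT (Asp): third position 2-fold.
Codon 5 TCA (Ser): third position 4-fold.
Codon 6 GAA (Glu): third position 2-fold.
Codon 7 TGC (Cys): third position 2-fold.
Codon 8 ATC (Ile): third position 3-fold.
Codon 9 ATT (Ile): third position 3-fold.
Four-fold degenerate third positions: 2.

2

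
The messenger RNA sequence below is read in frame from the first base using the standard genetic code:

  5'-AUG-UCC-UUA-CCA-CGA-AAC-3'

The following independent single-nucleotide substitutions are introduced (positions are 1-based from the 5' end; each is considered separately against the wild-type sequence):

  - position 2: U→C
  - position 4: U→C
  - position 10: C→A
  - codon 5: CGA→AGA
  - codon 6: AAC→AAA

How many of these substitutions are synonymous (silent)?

1

Codon 1: AUG (Met) → ACG (Thr) — missense.
Codon 2: UCC (Ser) → CCC (Pro) — missense.
Codon 4: CCA (Pro) → ACA (Thr) — missense.
Codon 5: CGA (Arg) → AGA (Arg) — synonymous.
Codon 6: AAC (Asn) → AAA (Lys) — missense.
Synonymous: 1 of 5.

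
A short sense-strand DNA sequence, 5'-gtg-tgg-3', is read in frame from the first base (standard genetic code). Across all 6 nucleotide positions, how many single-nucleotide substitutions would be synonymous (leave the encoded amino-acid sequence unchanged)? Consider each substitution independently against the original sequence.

3

Codon 1 (GTG, Val): 3 synonymous substitutions.
Codon 2 (TGG, Trp): 0 synonymous substitutions.
Total: 3 + 0 = 3.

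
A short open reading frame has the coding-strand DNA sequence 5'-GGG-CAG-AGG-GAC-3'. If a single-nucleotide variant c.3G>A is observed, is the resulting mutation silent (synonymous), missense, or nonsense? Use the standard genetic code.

Position 3 falls in codon 1: GGG → Gly.
After the substitution the codon is GGA → Gly.
Both encode Gly, so the change is synonymous.

silent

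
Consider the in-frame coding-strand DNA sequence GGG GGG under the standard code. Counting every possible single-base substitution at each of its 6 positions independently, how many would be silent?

6

Codon 1 (GGG, Gly): 3 synonymous substitutions.
Codon 2 (GGG, Gly): 3 synonymous substitutions.
Total: 3 + 3 = 6.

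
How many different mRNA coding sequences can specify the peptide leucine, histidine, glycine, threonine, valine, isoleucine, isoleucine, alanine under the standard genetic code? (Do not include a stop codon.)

Leu: 6 codons.
His: 2 codons.
Gly: 4 codons.
Thr: 4 codons.
Val: 4 codons.
Ile: 3 codons.
Ile: 3 codons.
Ala: 4 codons.
6 × 2 × 4 × 4 × 4 × 3 × 3 × 4 = 27648.

27648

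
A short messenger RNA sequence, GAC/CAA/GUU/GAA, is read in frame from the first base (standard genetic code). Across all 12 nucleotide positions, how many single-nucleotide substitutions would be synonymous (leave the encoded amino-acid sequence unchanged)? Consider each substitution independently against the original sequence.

Codon 1 (GAC, Asp): 1 synonymous substitution.
Codon 2 (CAA, Gln): 1 synonymous substitution.
Codon 3 (GUU, Val): 3 synonymous substitutions.
Codon 4 (GAA, Glu): 1 synonymous substitution.
Total: 1 + 1 + 3 + 1 = 6.

6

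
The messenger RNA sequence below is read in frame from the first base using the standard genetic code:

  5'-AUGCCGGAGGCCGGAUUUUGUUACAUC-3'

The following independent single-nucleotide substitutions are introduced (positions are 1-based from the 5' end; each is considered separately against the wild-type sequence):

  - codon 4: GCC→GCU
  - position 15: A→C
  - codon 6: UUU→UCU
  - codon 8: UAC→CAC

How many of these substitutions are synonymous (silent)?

Codon 4: GCC (Ala) → GCU (Ala) — synonymous.
Codon 5: GGA (Gly) → GGC (Gly) — synonymous.
Codon 6: UUU (Phe) → UCU (Ser) — missense.
Codon 8: UAC (Tyr) → CAC (His) — missense.
Synonymous: 2 of 4.

2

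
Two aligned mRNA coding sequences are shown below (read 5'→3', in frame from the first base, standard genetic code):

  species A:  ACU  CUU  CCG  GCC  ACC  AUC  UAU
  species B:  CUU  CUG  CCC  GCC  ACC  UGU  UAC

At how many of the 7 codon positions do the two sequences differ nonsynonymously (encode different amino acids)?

Codon 1: ACU Thr / CUU Leu — nonsynonymous.
Codon 2: CUU Leu / CUG Leu — synonymous.
Codon 3: CCG Pro / CCC Pro — synonymous.
Codon 4: GCC Ala / GCC Ala — identical.
Codon 5: ACC Thr / ACC Thr — identical.
Codon 6: AUC Ile / UGU Cys — nonsynonymous.
Codon 7: UAU Tyr / UAC Tyr — synonymous.
Nonsynonymous differences: 2.

2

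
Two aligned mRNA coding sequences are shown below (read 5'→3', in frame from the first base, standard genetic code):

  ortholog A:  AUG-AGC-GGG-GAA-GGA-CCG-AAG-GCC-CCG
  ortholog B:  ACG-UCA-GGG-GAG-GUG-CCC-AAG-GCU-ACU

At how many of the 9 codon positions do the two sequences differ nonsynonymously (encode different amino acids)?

3

Codon 1: AUG Met / ACG Thr — nonsynonymous.
Codon 2: AGC Ser / UCA Ser — synonymous.
Codon 3: GGG Gly / GGG Gly — identical.
Codon 4: GAA Glu / GAG Glu — synonymous.
Codon 5: GGA Gly / GUG Val — nonsynonymous.
Codon 6: CCG Pro / CCC Pro — synonymous.
Codon 7: AAG Lys / AAG Lys — identical.
Codon 8: GCC Ala / GCU Ala — synonymous.
Codon 9: CCG Pro / ACU Thr — nonsynonymous.
Nonsynonymous differences: 3.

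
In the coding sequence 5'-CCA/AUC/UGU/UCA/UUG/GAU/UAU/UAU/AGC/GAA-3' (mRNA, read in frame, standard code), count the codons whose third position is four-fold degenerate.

2

Codon 1 CCA (Pro): third position 4-fold.
Codon 2 AUC (Ile): third position 3-fold.
Codon 3 UGU (Cys): third position 2-fold.
Codon 4 UCA (Ser): third position 4-fold.
Codon 5 UUG (Leu): third position 2-fold.
Codon 6 GAU (Asp): third position 2-fold.
Codon 7 UAU (Tyr): third position 2-fold.
Codon 8 UAU (Tyr): third position 2-fold.
Codon 9 AGC (Ser): third position 2-fold.
Codon 10 GAA (Glu): third position 2-fold.
Four-fold degenerate third positions: 2.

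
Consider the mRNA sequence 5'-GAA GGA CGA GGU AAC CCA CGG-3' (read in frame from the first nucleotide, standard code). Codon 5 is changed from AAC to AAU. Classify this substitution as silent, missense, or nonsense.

silent

Position 15 falls in codon 5: AAC → Asn.
After the substitution the codon is AAU → Asn.
Both encode Asn, so the change is synonymous.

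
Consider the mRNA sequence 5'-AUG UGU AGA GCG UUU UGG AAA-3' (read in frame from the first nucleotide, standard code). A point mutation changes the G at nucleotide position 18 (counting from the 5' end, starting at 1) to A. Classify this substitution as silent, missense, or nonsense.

Position 18 falls in codon 6: UGG → Trp.
After the substitution the codon is UGA → Stop.
The new codon is a stop codon, so this is a nonsense mutation.

nonsense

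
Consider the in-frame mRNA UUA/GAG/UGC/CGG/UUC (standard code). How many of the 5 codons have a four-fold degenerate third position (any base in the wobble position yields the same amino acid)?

Codon 1 UUA (Leu): third position 2-fold.
Codon 2 GAG (Glu): third position 2-fold.
Codon 3 UGC (Cys): third position 2-fold.
Codon 4 CGG (Arg): third position 4-fold.
Codon 5 UUC (Phe): third position 2-fold.
Four-fold degenerate third positions: 1.

1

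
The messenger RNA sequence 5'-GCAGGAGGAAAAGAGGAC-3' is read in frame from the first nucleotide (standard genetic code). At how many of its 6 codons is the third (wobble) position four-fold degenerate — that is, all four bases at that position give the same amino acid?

3

Codon 1 GCA (Ala): third position 4-fold.
Codon 2 GGA (Gly): third position 4-fold.
Codon 3 GGA (Gly): third position 4-fold.
Codon 4 AAA (Lys): third position 2-fold.
Codon 5 GAG (Glu): third position 2-fold.
Codon 6 GAC (Asp): third position 2-fold.
Four-fold degenerate third positions: 3.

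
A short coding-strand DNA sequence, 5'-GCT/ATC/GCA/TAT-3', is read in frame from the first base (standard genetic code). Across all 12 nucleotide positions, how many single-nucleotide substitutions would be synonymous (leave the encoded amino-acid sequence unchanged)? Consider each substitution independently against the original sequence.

Codon 1 (GCT, Ala): 3 synonymous substitutions.
Codon 2 (ATC, Ile): 2 synonymous substitutions.
Codon 3 (GCA, Ala): 3 synonymous substitutions.
Codon 4 (TAT, Tyr): 1 synonymous substitution.
Total: 3 + 2 + 3 + 1 = 9.

9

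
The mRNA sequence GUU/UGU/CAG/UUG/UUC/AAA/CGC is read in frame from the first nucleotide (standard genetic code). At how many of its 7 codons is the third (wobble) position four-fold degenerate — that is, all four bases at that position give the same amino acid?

2

Codon 1 GUU (Val): third position 4-fold.
Codon 2 UGU (Cys): third position 2-fold.
Codon 3 CAG (Gln): third position 2-fold.
Codon 4 UUG (Leu): third position 2-fold.
Codon 5 UUC (Phe): third position 2-fold.
Codon 6 AAA (Lys): third position 2-fold.
Codon 7 CGC (Arg): third position 4-fold.
Four-fold degenerate third positions: 2.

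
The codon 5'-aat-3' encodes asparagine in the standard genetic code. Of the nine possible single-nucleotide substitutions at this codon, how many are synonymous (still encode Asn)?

1

Position 1: none → 0 synonymous.
Position 2: none → 0 synonymous.
Position 3: AAC → 1 synonymous.
Total: 0 + 0 + 1 = 1.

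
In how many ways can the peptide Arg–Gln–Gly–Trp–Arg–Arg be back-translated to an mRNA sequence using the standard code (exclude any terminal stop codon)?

1728

Arg: 6 codons.
Gln: 2 codons.
Gly: 4 codons.
Trp: 1 codon.
Arg: 6 codons.
Arg: 6 codons.
6 × 2 × 4 × 1 × 6 × 6 = 1728.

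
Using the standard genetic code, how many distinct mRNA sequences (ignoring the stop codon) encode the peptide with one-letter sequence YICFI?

72

Tyr: 2 codons.
Ile: 3 codons.
Cys: 2 codons.
Phe: 2 codons.
Ile: 3 codons.
2 × 3 × 2 × 2 × 3 = 72.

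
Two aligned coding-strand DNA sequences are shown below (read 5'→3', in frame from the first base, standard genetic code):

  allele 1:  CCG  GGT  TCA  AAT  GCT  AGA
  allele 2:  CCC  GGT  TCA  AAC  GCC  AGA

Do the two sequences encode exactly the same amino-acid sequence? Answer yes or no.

Codon 1: CCG Pro / CCC Pro — synonymous.
Codon 2: GGT Gly / GGT Gly — identical.
Codon 3: TCA Ser / TCA Ser — identical.
Codon 4: AAT Asn / AAC Asn — synonymous.
Codon 5: GCT Ala / GCC Ala — synonymous.
Codon 6: AGA Arg / AGA Arg — identical.
Nonsynonymous differences: 0 → same protein.

yes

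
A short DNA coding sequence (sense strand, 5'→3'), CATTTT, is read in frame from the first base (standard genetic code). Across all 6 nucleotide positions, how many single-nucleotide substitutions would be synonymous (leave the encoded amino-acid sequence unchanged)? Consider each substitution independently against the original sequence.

Codon 1 (CAT, His): 1 synonymous substitution.
Codon 2 (TTT, Phe): 1 synonymous substitution.
Total: 1 + 1 = 2.

2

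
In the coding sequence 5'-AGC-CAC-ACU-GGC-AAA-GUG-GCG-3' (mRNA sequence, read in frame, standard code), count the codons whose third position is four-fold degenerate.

4

Codon 1 AGC (Ser): third position 2-fold.
Codon 2 CAC (His): third position 2-fold.
Codon 3 ACU (Thr): third position 4-fold.
Codon 4 GGC (Gly): third position 4-fold.
Codon 5 AAA (Lys): third position 2-fold.
Codon 6 GUG (Val): third position 4-fold.
Codon 7 GCG (Ala): third position 4-fold.
Four-fold degenerate third positions: 4.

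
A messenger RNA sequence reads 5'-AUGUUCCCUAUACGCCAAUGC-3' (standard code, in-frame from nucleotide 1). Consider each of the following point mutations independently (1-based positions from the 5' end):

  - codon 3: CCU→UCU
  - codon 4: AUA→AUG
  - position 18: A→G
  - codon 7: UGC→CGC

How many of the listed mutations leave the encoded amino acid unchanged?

Codon 3: CCU (Pro) → UCU (Ser) — missense.
Codon 4: AUA (Ile) → AUG (Met) — missense.
Codon 6: CAA (Gln) → CAG (Gln) — synonymous.
Codon 7: UGC (Cys) → CGC (Arg) — missense.
Synonymous: 1 of 4.

1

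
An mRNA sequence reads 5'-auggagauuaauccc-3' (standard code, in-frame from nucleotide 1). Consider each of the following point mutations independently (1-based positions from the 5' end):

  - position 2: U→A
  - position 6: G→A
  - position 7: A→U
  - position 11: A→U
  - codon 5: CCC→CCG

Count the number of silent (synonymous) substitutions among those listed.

2

Codon 1: AUG (Met) → AAG (Lys) — missense.
Codon 2: GAG (Glu) → GAA (Glu) — synonymous.
Codon 3: AUU (Ile) → UUU (Phe) — missense.
Codon 4: AAU (Asn) → AUU (Ile) — missense.
Codon 5: CCC (Pro) → CCG (Pro) — synonymous.
Synonymous: 2 of 5.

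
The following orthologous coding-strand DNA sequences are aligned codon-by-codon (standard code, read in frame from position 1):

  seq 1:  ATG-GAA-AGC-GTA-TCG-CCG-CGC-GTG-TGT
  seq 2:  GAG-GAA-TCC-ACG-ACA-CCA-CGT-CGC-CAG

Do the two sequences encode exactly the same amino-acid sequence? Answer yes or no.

Codon 1: ATG Met / GAG Glu — nonsynonymous.
Codon 2: GAA Glu / GAA Glu — identical.
Codon 3: AGC Ser / TCC Ser — synonymous.
Codon 4: GTA Val / ACG Thr — nonsynonymous.
Codon 5: TCG Ser / ACA Thr — nonsynonymous.
Codon 6: CCG Pro / CCA Pro — synonymous.
Codon 7: CGC Arg / CGT Arg — synonymous.
Codon 8: GTG Val / CGC Arg — nonsynonymous.
Codon 9: TGT Cys / CAG Gln — nonsynonymous.
Nonsynonymous differences: 5 → different protein.

no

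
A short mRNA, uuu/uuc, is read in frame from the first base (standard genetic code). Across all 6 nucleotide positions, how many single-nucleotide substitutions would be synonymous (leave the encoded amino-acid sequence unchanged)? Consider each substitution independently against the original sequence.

Codon 1 (UUU, Phe): 1 synonymous substitution.
Codon 2 (UUC, Phe): 1 synonymous substitution.
Total: 1 + 1 = 2.

2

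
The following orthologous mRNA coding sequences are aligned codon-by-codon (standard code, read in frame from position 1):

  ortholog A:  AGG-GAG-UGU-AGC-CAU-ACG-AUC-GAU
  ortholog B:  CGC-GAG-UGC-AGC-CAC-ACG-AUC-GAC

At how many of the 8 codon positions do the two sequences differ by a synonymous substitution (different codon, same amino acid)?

Codon 1: AGG Arg / CGC Arg — synonymous.
Codon 2: GAG Glu / GAG Glu — identical.
Codon 3: UGU Cys / UGC Cys — synonymous.
Codon 4: AGC Ser / AGC Ser — identical.
Codon 5: CAU His / CAC His — synonymous.
Codon 6: ACG Thr / ACG Thr — identical.
Codon 7: AUC Ile / AUC Ile — identical.
Codon 8: GAU Asp / GAC Asp — synonymous.
Synonymous differences: 4.

4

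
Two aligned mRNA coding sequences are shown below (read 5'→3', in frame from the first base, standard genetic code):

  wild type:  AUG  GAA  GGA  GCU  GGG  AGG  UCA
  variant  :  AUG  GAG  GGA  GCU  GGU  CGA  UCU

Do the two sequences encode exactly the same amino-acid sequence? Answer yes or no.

yes

Codon 1: AUG Met / AUG Met — identical.
Codon 2: GAA Glu / GAG Glu — synonymous.
Codon 3: GGA Gly / GGA Gly — identical.
Codon 4: GCU Ala / GCU Ala — identical.
Codon 5: GGG Gly / GGU Gly — synonymous.
Codon 6: AGG Arg / CGA Arg — synonymous.
Codon 7: UCA Ser / UCU Ser — synonymous.
Nonsynonymous differences: 0 → same protein.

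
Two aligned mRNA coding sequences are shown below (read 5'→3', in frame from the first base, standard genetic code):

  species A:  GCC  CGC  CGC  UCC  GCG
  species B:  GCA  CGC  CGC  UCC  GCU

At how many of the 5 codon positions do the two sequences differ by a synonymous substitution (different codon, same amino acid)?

2

Codon 1: GCC Ala / GCA Ala — synonymous.
Codon 2: CGC Arg / CGC Arg — identical.
Codon 3: CGC Arg / CGC Arg — identical.
Codon 4: UCC Ser / UCC Ser — identical.
Codon 5: GCG Ala / GCU Ala — synonymous.
Synonymous differences: 2.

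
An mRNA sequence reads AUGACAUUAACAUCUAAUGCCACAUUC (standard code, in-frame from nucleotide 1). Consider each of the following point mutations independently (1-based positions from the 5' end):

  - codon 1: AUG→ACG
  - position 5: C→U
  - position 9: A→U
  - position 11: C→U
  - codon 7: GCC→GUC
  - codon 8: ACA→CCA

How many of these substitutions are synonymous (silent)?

Codon 1: AUG (Met) → ACG (Thr) — missense.
Codon 2: ACA (Thr) → AUA (Ile) — missense.
Codon 3: UUA (Leu) → UUU (Phe) — missense.
Codon 4: ACA (Thr) → AUA (Ile) — missense.
Codon 7: GCC (Ala) → GUC (Val) — missense.
Codon 8: ACA (Thr) → CCA (Pro) — missense.
Synonymous: 0 of 6.

0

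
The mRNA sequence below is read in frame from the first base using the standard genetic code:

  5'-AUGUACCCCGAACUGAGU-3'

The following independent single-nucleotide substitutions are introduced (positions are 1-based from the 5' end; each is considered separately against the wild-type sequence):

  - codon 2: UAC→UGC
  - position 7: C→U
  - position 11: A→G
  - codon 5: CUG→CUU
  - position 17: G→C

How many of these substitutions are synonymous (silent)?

1

Codon 2: UAC (Tyr) → UGC (Cys) — missense.
Codon 3: CCC (Pro) → UCC (Ser) — missense.
Codon 4: GAA (Glu) → GGA (Gly) — missense.
Codon 5: CUG (Leu) → CUU (Leu) — synonymous.
Codon 6: AGU (Ser) → ACU (Thr) — missense.
Synonymous: 1 of 5.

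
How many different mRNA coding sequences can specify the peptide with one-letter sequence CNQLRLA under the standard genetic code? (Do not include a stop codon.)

6912

Cys: 2 codons.
Asn: 2 codons.
Gln: 2 codons.
Leu: 6 codons.
Arg: 6 codons.
Leu: 6 codons.
Ala: 4 codons.
2 × 2 × 2 × 6 × 6 × 6 × 4 = 6912.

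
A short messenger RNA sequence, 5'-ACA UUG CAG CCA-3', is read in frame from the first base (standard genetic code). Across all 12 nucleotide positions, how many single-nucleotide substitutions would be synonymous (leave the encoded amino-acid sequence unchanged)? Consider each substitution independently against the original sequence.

Codon 1 (ACA, Thr): 3 synonymous substitutions.
Codon 2 (UUG, Leu): 2 synonymous substitutions.
Codon 3 (CAG, Gln): 1 synonymous substitution.
Codon 4 (CCA, Pro): 3 synonymous substitutions.
Total: 3 + 2 + 1 + 3 = 9.

9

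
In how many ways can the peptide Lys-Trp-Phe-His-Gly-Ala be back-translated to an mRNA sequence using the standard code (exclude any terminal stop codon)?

Lys: 2 codons.
Trp: 1 codon.
Phe: 2 codons.
His: 2 codons.
Gly: 4 codons.
Ala: 4 codons.
2 × 1 × 2 × 2 × 4 × 4 = 128.

128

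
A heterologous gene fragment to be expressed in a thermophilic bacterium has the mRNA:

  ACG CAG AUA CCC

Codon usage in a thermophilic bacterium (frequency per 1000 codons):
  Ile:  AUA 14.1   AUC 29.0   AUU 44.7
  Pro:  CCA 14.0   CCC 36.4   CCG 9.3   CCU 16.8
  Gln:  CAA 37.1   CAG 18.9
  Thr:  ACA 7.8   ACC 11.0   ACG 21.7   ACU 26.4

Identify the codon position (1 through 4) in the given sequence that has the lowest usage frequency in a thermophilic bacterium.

3

Codon 1 ACG (Thr): 21.7 per 1000.
Codon 2 CAG (Gln): 18.9 per 1000.
Codon 3 AUA (Ile): 14.1 per 1000.
Codon 4 CCC (Pro): 36.4 per 1000.
Lowest frequency is 14.1 at codon 3.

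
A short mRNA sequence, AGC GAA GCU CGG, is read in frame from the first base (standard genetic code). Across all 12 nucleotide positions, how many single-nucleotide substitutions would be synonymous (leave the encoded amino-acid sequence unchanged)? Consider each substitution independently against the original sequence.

9

Codon 1 (AGC, Ser): 1 synonymous substitution.
Codon 2 (GAA, Glu): 1 synonymous substitution.
Codon 3 (GCU, Ala): 3 synonymous substitutions.
Codon 4 (CGG, Arg): 4 synonymous substitutions.
Total: 1 + 1 + 3 + 4 = 9.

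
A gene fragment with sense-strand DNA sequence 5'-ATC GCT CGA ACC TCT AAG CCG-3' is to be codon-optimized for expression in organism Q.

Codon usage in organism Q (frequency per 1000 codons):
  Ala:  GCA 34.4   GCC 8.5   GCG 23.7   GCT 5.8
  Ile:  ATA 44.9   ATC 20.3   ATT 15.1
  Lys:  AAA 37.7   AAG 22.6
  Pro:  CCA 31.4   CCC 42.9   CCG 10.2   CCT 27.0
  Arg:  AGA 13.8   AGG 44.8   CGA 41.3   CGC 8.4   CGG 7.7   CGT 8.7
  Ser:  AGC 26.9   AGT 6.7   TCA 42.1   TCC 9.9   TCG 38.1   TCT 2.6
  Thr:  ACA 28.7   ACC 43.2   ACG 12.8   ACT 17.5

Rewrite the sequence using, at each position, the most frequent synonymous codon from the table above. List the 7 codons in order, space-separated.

Codon 1 (Ile): best is ATA at 44.9.
Codon 2 (Ala): best is GCA at 34.4.
Codon 3 (Arg): best is AGG at 44.8.
Codon 4 (Thr): best is ACC at 43.2.
Codon 5 (Ser): best is TCA at 42.1.
Codon 6 (Lys): best is AAA at 37.7.
Codon 7 (Pro): best is CCC at 42.9.

ATA GCA AGG ACC TCA AAA CCC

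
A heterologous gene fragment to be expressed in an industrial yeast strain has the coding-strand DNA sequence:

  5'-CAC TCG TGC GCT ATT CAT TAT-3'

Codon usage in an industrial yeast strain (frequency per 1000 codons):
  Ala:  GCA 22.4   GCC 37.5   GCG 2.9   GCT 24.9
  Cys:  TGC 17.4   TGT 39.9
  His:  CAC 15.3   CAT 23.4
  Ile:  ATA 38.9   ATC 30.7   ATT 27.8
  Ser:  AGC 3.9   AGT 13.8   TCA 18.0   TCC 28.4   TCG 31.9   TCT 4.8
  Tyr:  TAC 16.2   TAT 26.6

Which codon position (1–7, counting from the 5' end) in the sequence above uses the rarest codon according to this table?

Codon 1 CAC (His): 15.3 per 1000.
Codon 2 TCG (Ser): 31.9 per 1000.
Codon 3 TGC (Cys): 17.4 per 1000.
Codon 4 GCT (Ala): 24.9 per 1000.
Codon 5 ATT (Ile): 27.8 per 1000.
Codon 6 CAT (His): 23.4 per 1000.
Codon 7 TAT (Tyr): 26.6 per 1000.
Lowest frequency is 15.3 at codon 1.

1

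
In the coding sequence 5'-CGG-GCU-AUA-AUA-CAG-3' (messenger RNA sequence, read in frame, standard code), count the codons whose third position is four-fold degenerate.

2

Codon 1 CGG (Arg): third position 4-fold.
Codon 2 GCU (Ala): third position 4-fold.
Codon 3 AUA (Ile): third position 3-fold.
Codon 4 AUA (Ile): third position 3-fold.
Codon 5 CAG (Gln): third position 2-fold.
Four-fold degenerate third positions: 2.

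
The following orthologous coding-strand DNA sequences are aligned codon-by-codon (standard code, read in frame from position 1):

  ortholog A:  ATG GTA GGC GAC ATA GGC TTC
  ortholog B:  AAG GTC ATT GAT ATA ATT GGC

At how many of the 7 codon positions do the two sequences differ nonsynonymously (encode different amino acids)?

4

Codon 1: ATG Met / AAG Lys — nonsynonymous.
Codon 2: GTA Val / GTC Val — synonymous.
Codon 3: GGC Gly / ATT Ile — nonsynonymous.
Codon 4: GAC Asp / GAT Asp — synonymous.
Codon 5: ATA Ile / ATA Ile — identical.
Codon 6: GGC Gly / ATT Ile — nonsynonymous.
Codon 7: TTC Phe / GGC Gly — nonsynonymous.
Nonsynonymous differences: 4.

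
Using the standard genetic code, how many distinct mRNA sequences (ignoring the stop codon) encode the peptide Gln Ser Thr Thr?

192

Gln: 2 codons.
Ser: 6 codons.
Thr: 4 codons.
Thr: 4 codons.
2 × 6 × 4 × 4 = 192.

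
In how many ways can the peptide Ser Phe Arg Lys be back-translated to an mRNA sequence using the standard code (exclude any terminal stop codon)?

Ser: 6 codons.
Phe: 2 codons.
Arg: 6 codons.
Lys: 2 codons.
6 × 2 × 6 × 2 = 144.

144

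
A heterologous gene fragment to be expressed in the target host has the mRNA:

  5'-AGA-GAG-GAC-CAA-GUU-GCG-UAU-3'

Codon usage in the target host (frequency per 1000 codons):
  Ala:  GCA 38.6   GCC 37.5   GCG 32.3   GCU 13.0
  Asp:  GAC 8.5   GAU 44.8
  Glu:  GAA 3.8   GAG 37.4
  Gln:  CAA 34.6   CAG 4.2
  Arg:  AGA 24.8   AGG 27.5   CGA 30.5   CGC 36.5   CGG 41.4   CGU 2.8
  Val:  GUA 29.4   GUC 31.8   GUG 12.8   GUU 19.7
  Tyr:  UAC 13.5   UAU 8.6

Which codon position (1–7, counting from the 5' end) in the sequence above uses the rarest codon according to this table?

3

Codon 1 AGA (Arg): 24.8 per 1000.
Codon 2 GAG (Glu): 37.4 per 1000.
Codon 3 GAC (Asp): 8.5 per 1000.
Codon 4 CAA (Gln): 34.6 per 1000.
Codon 5 GUU (Val): 19.7 per 1000.
Codon 6 GCG (Ala): 32.3 per 1000.
Codon 7 UAU (Tyr): 8.6 per 1000.
Lowest frequency is 8.5 at codon 3.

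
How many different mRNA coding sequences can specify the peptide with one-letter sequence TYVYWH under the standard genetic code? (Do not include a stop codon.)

Thr: 4 codons.
Tyr: 2 codons.
Val: 4 codons.
Tyr: 2 codons.
Trp: 1 codon.
His: 2 codons.
4 × 2 × 4 × 2 × 1 × 2 = 128.

128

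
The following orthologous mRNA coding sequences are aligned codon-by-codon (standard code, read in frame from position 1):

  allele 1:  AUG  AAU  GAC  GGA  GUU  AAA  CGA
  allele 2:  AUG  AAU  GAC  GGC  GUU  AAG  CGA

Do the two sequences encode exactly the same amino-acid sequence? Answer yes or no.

yes

Codon 1: AUG Met / AUG Met — identical.
Codon 2: AAU Asn / AAU Asn — identical.
Codon 3: GAC Asp / GAC Asp — identical.
Codon 4: GGA Gly / GGC Gly — synonymous.
Codon 5: GUU Val / GUU Val — identical.
Codon 6: AAA Lys / AAG Lys — synonymous.
Codon 7: CGA Arg / CGA Arg — identical.
Nonsynonymous differences: 0 → same protein.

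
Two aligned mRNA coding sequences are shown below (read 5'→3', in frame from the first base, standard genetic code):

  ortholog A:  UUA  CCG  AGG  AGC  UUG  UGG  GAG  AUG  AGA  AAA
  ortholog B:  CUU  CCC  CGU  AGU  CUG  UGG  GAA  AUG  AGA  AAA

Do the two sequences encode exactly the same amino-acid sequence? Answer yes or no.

Codon 1: UUA Leu / CUU Leu — synonymous.
Codon 2: CCG Pro / CCC Pro — synonymous.
Codon 3: AGG Arg / CGU Arg — synonymous.
Codon 4: AGC Ser / AGU Ser — synonymous.
Codon 5: UUG Leu / CUG Leu — synonymous.
Codon 6: UGG Trp / UGG Trp — identical.
Codon 7: GAG Glu / GAA Glu — synonymous.
Codon 8: AUG Met / AUG Met — identical.
Codon 9: AGA Arg / AGA Arg — identical.
Codon 10: AAA Lys / AAA Lys — identical.
Nonsynonymous differences: 0 → same protein.

yes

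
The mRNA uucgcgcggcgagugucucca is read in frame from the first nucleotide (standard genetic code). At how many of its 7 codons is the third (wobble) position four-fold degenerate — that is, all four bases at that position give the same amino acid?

6

Codon 1 UUC (Phe): third position 2-fold.
Codon 2 GCG (Ala): third position 4-fold.
Codon 3 CGG (Arg): third position 4-fold.
Codon 4 CGA (Arg): third position 4-fold.
Codon 5 GUG (Val): third position 4-fold.
Codon 6 UCU (Ser): third position 4-fold.
Codon 7 CCA (Pro): third position 4-fold.
Four-fold degenerate third positions: 6.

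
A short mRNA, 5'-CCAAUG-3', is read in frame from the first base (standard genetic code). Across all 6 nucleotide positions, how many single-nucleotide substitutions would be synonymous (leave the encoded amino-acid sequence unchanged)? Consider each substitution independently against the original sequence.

Codon 1 (CCA, Pro): 3 synonymous substitutions.
Codon 2 (AUG, Met): 0 synonymous substitutions.
Total: 3 + 0 = 3.

3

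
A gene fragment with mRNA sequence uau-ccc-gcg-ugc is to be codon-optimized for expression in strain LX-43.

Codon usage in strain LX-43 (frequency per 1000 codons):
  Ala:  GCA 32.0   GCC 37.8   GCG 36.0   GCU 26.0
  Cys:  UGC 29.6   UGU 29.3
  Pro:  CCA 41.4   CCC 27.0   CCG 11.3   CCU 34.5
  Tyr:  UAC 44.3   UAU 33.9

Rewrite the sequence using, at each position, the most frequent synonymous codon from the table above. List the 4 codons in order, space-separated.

Codon 1 (Tyr): best is UAC at 44.3.
Codon 2 (Pro): best is CCA at 41.4.
Codon 3 (Ala): best is GCC at 37.8.
Codon 4 (Cys): best is UGC at 29.6.

UAC CCA GCC UGC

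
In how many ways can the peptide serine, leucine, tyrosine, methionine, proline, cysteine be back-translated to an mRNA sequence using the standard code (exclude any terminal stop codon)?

Ser: 6 codons.
Leu: 6 codons.
Tyr: 2 codons.
Met: 1 codon.
Pro: 4 codons.
Cys: 2 codons.
6 × 6 × 2 × 1 × 4 × 2 = 576.

576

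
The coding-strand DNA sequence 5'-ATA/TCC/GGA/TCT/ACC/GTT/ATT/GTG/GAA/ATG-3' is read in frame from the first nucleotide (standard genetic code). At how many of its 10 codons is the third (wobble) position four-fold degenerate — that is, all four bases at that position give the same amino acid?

6

Codon 1 ATA (Ile): third position 3-fold.
Codon 2 TCC (Ser): third position 4-fold.
Codon 3 GGA (Gly): third position 4-fold.
Codon 4 TCT (Ser): third position 4-fold.
Codon 5 ACC (Thr): third position 4-fold.
Codon 6 GTT (Val): third position 4-fold.
Codon 7 ATT (Ile): third position 3-fold.
Codon 8 GTG (Val): third position 4-fold.
Codon 9 GAA (Glu): third position 2-fold.
Codon 10 ATG (Met): third position 1-fold.
Four-fold degenerate third positions: 6.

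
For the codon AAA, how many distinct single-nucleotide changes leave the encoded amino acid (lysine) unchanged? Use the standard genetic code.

Position 1: none → 0 synonymous.
Position 2: none → 0 synonymous.
Position 3: AAG → 1 synonymous.
Total: 0 + 0 + 1 = 1.

1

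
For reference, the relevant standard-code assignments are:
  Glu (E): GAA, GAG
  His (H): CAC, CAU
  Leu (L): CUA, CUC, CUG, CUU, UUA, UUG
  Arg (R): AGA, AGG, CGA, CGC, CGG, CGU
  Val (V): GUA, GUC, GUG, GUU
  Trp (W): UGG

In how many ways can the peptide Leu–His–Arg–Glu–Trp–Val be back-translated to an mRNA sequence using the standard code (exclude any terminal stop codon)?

Leu: 6 codons.
His: 2 codons.
Arg: 6 codons.
Glu: 2 codons.
Trp: 1 codon.
Val: 4 codons.
6 × 2 × 6 × 2 × 1 × 4 = 576.

576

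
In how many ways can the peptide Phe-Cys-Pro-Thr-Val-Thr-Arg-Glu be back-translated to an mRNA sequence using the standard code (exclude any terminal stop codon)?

12288

Phe: 2 codons.
Cys: 2 codons.
Pro: 4 codons.
Thr: 4 codons.
Val: 4 codons.
Thr: 4 codons.
Arg: 6 codons.
Glu: 2 codons.
2 × 2 × 4 × 4 × 4 × 4 × 6 × 2 = 12288.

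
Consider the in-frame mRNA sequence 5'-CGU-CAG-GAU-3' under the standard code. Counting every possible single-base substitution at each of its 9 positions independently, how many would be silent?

Codon 1 (CGU, Arg): 3 synonymous substitutions.
Codon 2 (CAG, Gln): 1 synonymous substitution.
Codon 3 (GAU, Asp): 1 synonymous substitution.
Total: 3 + 1 + 1 = 5.

5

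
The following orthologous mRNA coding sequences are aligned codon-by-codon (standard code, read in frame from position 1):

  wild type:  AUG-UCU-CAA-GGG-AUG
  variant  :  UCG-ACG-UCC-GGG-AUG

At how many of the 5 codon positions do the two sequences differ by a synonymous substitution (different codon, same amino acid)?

Codon 1: AUG Met / UCG Ser — nonsynonymous.
Codon 2: UCU Ser / ACG Thr — nonsynonymous.
Codon 3: CAA Gln / UCC Ser — nonsynonymous.
Codon 4: GGG Gly / GGG Gly — identical.
Codon 5: AUG Met / AUG Met — identical.
Synonymous differences: 0.

0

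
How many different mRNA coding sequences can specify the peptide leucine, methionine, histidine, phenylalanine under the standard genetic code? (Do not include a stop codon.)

24

Leu: 6 codons.
Met: 1 codon.
His: 2 codons.
Phe: 2 codons.
6 × 1 × 2 × 2 = 24.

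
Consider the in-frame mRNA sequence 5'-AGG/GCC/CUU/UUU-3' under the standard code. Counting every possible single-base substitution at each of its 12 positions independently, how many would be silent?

9

Codon 1 (AGG, Arg): 2 synonymous substitutions.
Codon 2 (GCC, Ala): 3 synonymous substitutions.
Codon 3 (CUU, Leu): 3 synonymous substitutions.
Codon 4 (UUU, Phe): 1 synonymous substitution.
Total: 2 + 3 + 3 + 1 = 9.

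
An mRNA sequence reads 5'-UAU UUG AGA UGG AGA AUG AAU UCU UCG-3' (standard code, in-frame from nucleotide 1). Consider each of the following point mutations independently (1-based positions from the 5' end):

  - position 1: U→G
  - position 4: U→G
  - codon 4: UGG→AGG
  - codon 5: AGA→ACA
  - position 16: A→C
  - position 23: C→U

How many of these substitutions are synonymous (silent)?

Codon 1: UAU (Tyr) → GAU (Asp) — missense.
Codon 2: UUG (Leu) → GUG (Val) — missense.
Codon 4: UGG (Trp) → AGG (Arg) — missense.
Codon 5: AGA (Arg) → ACA (Thr) — missense.
Codon 6: AUG (Met) → CUG (Leu) — missense.
Codon 8: UCU (Ser) → UUU (Phe) — missense.
Synonymous: 0 of 6.

0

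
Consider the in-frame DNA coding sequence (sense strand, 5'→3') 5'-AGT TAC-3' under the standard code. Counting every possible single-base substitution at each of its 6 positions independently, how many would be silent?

Codon 1 (AGT, Ser): 1 synonymous substitution.
Codon 2 (TAC, Tyr): 1 synonymous substitution.
Total: 1 + 1 = 2.

2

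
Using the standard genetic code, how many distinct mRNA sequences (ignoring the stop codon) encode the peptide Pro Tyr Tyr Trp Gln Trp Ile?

96

Pro: 4 codons.
Tyr: 2 codons.
Tyr: 2 codons.
Trp: 1 codon.
Gln: 2 codons.
Trp: 1 codon.
Ile: 3 codons.
4 × 2 × 2 × 1 × 2 × 1 × 3 = 96.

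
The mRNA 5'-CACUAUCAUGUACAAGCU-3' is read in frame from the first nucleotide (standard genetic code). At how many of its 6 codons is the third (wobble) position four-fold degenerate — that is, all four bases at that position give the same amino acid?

2

Codon 1 CAC (His): third position 2-fold.
Codon 2 UAU (Tyr): third position 2-fold.
Codon 3 CAU (His): third position 2-fold.
Codon 4 GUA (Val): third position 4-fold.
Codon 5 CAA (Gln): third position 2-fold.
Codon 6 GCU (Ala): third position 4-fold.
Four-fold degenerate third positions: 2.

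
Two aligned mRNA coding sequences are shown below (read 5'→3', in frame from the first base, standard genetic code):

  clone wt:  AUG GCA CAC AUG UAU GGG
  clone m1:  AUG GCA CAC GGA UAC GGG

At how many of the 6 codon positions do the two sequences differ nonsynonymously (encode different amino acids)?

Codon 1: AUG Met / AUG Met — identical.
Codon 2: GCA Ala / GCA Ala — identical.
Codon 3: CAC His / CAC His — identical.
Codon 4: AUG Met / GGA Gly — nonsynonymous.
Codon 5: UAU Tyr / UAC Tyr — synonymous.
Codon 6: GGG Gly / GGG Gly — identical.
Nonsynonymous differences: 1.

1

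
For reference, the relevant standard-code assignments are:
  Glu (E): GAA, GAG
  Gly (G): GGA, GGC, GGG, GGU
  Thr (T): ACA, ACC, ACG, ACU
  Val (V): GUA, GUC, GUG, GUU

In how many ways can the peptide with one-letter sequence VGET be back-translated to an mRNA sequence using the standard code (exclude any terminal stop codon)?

Val: 4 codons.
Gly: 4 codons.
Glu: 2 codons.
Thr: 4 codons.
4 × 4 × 2 × 4 = 128.

128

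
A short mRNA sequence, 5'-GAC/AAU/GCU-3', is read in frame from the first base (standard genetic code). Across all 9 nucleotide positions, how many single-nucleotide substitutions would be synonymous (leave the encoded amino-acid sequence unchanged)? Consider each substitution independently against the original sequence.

5

Codon 1 (GAC, Asp): 1 synonymous substitution.
Codon 2 (AAU, Asn): 1 synonymous substitution.
Codon 3 (GCU, Ala): 3 synonymous substitutions.
Total: 1 + 1 + 3 = 5.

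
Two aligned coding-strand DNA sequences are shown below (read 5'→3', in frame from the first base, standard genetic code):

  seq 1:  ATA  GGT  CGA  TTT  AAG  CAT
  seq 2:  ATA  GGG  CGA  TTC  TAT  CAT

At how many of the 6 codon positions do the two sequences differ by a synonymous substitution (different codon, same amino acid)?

2

Codon 1: ATA Ile / ATA Ile — identical.
Codon 2: GGT Gly / GGG Gly — synonymous.
Codon 3: CGA Arg / CGA Arg — identical.
Codon 4: TTT Phe / TTC Phe — synonymous.
Codon 5: AAG Lys / TAT Tyr — nonsynonymous.
Codon 6: CAT His / CAT His — identical.
Synonymous differences: 2.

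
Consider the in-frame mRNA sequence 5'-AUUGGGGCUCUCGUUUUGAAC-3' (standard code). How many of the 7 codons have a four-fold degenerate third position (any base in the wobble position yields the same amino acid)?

Codon 1 AUU (Ile): third position 3-fold.
Codon 2 GGG (Gly): third position 4-fold.
Codon 3 GCU (Ala): third position 4-fold.
Codon 4 CUC (Leu): third position 4-fold.
Codon 5 GUU (Val): third position 4-fold.
Codon 6 UUG (Leu): third position 2-fold.
Codon 7 AAC (Asn): third position 2-fold.
Four-fold degenerate third positions: 4.

4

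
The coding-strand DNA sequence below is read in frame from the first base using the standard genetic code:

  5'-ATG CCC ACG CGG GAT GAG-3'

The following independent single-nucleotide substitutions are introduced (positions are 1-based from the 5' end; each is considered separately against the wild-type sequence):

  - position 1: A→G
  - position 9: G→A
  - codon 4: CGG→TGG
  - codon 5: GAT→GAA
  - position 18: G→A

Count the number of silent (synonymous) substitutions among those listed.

Codon 1: ATG (Met) → GTG (Val) — missense.
Codon 3: ACG (Thr) → ACA (Thr) — synonymous.
Codon 4: CGG (Arg) → TGG (Trp) — missense.
Codon 5: GAT (Asp) → GAA (Glu) — missense.
Codon 6: GAG (Glu) → GAA (Glu) — synonymous.
Synonymous: 2 of 5.

2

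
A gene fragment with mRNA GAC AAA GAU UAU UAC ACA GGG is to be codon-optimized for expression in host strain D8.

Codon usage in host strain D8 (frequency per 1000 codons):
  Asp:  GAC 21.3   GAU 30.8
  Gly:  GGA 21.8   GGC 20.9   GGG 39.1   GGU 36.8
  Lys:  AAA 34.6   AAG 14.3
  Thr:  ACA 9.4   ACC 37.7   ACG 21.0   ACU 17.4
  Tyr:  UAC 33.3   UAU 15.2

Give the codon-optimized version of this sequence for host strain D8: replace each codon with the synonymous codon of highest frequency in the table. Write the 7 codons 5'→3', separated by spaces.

GAU AAA GAU UAC UAC ACC GGG

Codon 1 (Asp): best is GAU at 30.8.
Codon 2 (Lys): best is AAA at 34.6.
Codon 3 (Asp): best is GAU at 30.8.
Codon 4 (Tyr): best is UAC at 33.3.
Codon 5 (Tyr): best is UAC at 33.3.
Codon 6 (Thr): best is ACC at 37.7.
Codon 7 (Gly): best is GGG at 39.1.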